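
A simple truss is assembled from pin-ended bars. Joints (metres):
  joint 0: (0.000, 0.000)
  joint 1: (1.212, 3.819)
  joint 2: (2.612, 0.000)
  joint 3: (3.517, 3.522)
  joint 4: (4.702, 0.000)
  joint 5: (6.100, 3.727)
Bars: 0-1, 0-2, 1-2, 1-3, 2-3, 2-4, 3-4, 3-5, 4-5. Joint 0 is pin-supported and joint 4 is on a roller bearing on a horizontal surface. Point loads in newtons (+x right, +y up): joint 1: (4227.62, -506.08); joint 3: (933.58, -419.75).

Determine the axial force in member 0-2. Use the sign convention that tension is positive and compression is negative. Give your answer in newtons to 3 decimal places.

N=6 nodes, M=9 members, R=3 reactions → 2N=12, M+R=12
member 0 (0-1): L=4.0067, (cx,cy)=(0.3025,0.9532)
member 1 (0-2): L=2.6120, (cx,cy)=(1.0000,0.0000)
member 2 (1-2): L=4.0675, (cx,cy)=(0.3442,-0.9389)
member 3 (1-3): L=2.3241, (cx,cy)=(0.9918,-0.1278)
member 4 (2-3): L=3.6364, (cx,cy)=(0.2489,0.9685)
member 5 (2-4): L=2.0900, (cx,cy)=(1.0000,0.0000)
member 6 (3-4): L=3.7160, (cx,cy)=(0.3189,-0.9478)
member 7 (3-5): L=2.5911, (cx,cy)=(0.9969,0.0791)
member 8 (4-5): L=3.9806, (cx,cy)=(0.3512,0.9363)
solve A·x = −loads:
  F[0-1] = +3831.0581 N (tension)
  F[0-2] = +4002.3327 N (tension)
  F[1-2] = -4205.7399 N (compression)
  F[1-3] = -1634.5830 N (compression)
  F[2-3] = +4077.0480 N (tension)
  F[2-4] = +1540.0994 N (tension)
  F[3-4] = -4829.5531 N (compression)
  F[3-5] = -0.0000 N (tension)
  F[4-5] = +0.0000 N (tension)
  Rx@0 = -5161.2000 N
  Ry@0 = -3651.5795 N
  Ry@4 = +4577.4095 N

4002.333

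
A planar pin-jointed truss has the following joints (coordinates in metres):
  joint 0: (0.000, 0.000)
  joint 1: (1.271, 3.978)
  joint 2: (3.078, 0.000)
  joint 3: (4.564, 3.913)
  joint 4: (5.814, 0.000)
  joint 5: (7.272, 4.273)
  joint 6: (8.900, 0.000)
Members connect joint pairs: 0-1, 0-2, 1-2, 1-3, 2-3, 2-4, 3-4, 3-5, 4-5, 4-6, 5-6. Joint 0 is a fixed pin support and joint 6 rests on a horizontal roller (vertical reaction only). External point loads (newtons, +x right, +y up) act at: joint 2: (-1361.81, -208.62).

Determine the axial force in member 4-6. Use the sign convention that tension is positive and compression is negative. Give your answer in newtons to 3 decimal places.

N=7 nodes, M=11 members, R=3 reactions → 2N=14, M+R=14
member 0 (0-1): L=4.1761, (cx,cy)=(0.3043,0.9526)
member 1 (0-2): L=3.0780, (cx,cy)=(1.0000,0.0000)
member 2 (1-2): L=4.3692, (cx,cy)=(0.4136,-0.9105)
member 3 (1-3): L=3.2936, (cx,cy)=(0.9998,-0.0197)
member 4 (2-3): L=4.1857, (cx,cy)=(0.3550,0.9349)
member 5 (2-4): L=2.7360, (cx,cy)=(1.0000,0.0000)
member 6 (3-4): L=4.1078, (cx,cy)=(0.3043,-0.9526)
member 7 (3-5): L=2.7318, (cx,cy)=(0.9913,0.1318)
member 8 (4-5): L=4.5149, (cx,cy)=(0.3229,0.9464)
member 9 (4-6): L=3.0860, (cx,cy)=(1.0000,0.0000)
member 10 (5-6): L=4.5726, (cx,cy)=(0.3560,-0.9345)
solve A·x = −loads:
  F[0-1] = -143.2668 N (compression)
  F[0-2] = -1318.2067 N (compression)
  F[1-2] = +152.2002 N (tension)
  F[1-3] = -106.5708 N (compression)
  F[2-3] = +74.9274 N (tension)
  F[2-4] = +79.9492 N (tension)
  F[3-4] = -83.3591 N (compression)
  F[3-5] = -55.0633 N (compression)
  F[4-5] = +83.9012 N (tension)
  F[4-6] = +27.4888 N (tension)
  F[5-6] = -77.2089 N (compression)
  Rx@0 = +1361.8100 N
  Ry@0 = +136.4703 N
  Ry@6 = +72.1497 N

27.489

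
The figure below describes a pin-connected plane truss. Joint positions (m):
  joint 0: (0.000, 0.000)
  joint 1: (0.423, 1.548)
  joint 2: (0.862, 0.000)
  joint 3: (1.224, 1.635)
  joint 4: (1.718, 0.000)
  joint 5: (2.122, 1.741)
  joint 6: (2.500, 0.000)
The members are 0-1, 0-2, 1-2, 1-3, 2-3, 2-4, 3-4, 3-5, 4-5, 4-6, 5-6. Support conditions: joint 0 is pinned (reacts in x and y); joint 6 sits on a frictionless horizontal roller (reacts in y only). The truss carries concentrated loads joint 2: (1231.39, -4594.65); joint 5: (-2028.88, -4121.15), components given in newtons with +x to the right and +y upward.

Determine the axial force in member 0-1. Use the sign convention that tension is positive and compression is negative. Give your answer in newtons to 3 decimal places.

-5231.459

N=7 nodes, M=11 members, R=3 reactions → 2N=14, M+R=14
member 0 (0-1): L=1.6048, (cx,cy)=(0.2636,0.9646)
member 1 (0-2): L=0.8620, (cx,cy)=(1.0000,0.0000)
member 2 (1-2): L=1.6090, (cx,cy)=(0.2728,-0.9621)
member 3 (1-3): L=0.8057, (cx,cy)=(0.9942,0.1080)
member 4 (2-3): L=1.6746, (cx,cy)=(0.2162,0.9764)
member 5 (2-4): L=0.8560, (cx,cy)=(1.0000,0.0000)
member 6 (3-4): L=1.7080, (cx,cy)=(0.2892,-0.9573)
member 7 (3-5): L=0.9042, (cx,cy)=(0.9931,0.1172)
member 8 (4-5): L=1.7873, (cx,cy)=(0.2260,0.9741)
member 9 (4-6): L=0.7820, (cx,cy)=(1.0000,0.0000)
member 10 (5-6): L=1.7816, (cx,cy)=(0.2122,-0.9772)
solve A·x = −loads:
  F[0-1] = -5231.4589 N (compression)
  F[0-2] = +581.4803 N (tension)
  F[1-2] = +4937.6761 N (tension)
  F[1-3] = -2742.1628 N (compression)
  F[2-3] = -159.4687 N (compression)
  F[2-4] = +731.7224 N (tension)
  F[3-4] = +127.0251 N (tension)
  F[3-5] = -2816.7624 N (compression)
  F[4-5] = -124.8270 N (compression)
  F[4-6] = +796.6780 N (tension)
  F[5-6] = -3754.8455 N (compression)
  Rx@0 = +797.4900 N
  Ry@0 = +5046.4446 N
  Ry@6 = +3669.3554 N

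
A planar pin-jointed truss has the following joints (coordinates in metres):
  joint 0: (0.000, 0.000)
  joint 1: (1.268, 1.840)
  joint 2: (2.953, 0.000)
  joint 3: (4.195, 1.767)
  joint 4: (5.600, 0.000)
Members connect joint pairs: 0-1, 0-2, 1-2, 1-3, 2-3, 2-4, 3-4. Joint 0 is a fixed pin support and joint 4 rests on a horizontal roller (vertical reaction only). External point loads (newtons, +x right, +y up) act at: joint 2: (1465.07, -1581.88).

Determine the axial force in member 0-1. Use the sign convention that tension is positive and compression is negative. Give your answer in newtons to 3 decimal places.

-908.073

N=5 nodes, M=7 members, R=3 reactions → 2N=10, M+R=10
member 0 (0-1): L=2.2346, (cx,cy)=(0.5674,0.8234)
member 1 (0-2): L=2.9530, (cx,cy)=(1.0000,0.0000)
member 2 (1-2): L=2.4950, (cx,cy)=(0.6754,-0.7375)
member 3 (1-3): L=2.9279, (cx,cy)=(0.9997,-0.0249)
member 4 (2-3): L=2.1598, (cx,cy)=(0.5750,0.8181)
member 5 (2-4): L=2.6470, (cx,cy)=(1.0000,0.0000)
member 6 (3-4): L=2.2575, (cx,cy)=(0.6224,-0.7827)
solve A·x = −loads:
  F[0-1] = -908.0732 N (compression)
  F[0-2] = +1980.3471 N (tension)
  F[1-2] = +1055.4071 N (tension)
  F[1-3] = -1228.4404 N (compression)
  F[2-3] = +982.1666 N (tension)
  F[2-4] = +663.2675 N (tension)
  F[3-4] = -1065.7136 N (compression)
  Rx@0 = -1465.0700 N
  Ry@0 = +747.7208 N
  Ry@4 = +834.1592 N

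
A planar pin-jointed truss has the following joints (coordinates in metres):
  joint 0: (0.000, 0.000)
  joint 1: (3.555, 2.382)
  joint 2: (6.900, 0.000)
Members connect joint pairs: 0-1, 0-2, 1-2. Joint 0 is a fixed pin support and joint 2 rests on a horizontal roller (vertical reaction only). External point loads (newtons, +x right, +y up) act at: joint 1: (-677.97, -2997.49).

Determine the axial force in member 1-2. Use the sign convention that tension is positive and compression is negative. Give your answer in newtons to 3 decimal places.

-2258.914

N=3 nodes, M=3 members, R=3 reactions → 2N=6, M+R=6
member 0 (0-1): L=4.2792, (cx,cy)=(0.8308,0.5566)
member 1 (0-2): L=6.9000, (cx,cy)=(1.0000,0.0000)
member 2 (1-2): L=4.1065, (cx,cy)=(0.8146,-0.5801)
solve A·x = −loads:
  F[0-1] = -3031.0036 N (compression)
  F[0-2] = +1840.0476 N (tension)
  F[1-2] = -2258.9140 N (compression)
  Rx@0 = +677.9700 N
  Ry@0 = +1687.1781 N
  Ry@2 = +1310.3119 N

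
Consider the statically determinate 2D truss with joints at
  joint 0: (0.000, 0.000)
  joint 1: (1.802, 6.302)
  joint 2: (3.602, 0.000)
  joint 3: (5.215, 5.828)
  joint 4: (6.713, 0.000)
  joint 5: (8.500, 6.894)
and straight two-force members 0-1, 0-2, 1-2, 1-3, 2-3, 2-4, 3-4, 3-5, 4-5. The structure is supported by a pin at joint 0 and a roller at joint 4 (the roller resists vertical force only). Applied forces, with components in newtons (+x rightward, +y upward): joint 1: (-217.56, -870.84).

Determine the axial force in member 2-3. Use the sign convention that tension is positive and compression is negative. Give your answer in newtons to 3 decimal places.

28.446

N=6 nodes, M=9 members, R=3 reactions → 2N=12, M+R=12
member 0 (0-1): L=6.5546, (cx,cy)=(0.2749,0.9615)
member 1 (0-2): L=3.6020, (cx,cy)=(1.0000,0.0000)
member 2 (1-2): L=6.5540, (cx,cy)=(0.2746,-0.9615)
member 3 (1-3): L=3.4458, (cx,cy)=(0.9905,-0.1376)
member 4 (2-3): L=6.0471, (cx,cy)=(0.2667,0.9638)
member 5 (2-4): L=3.1110, (cx,cy)=(1.0000,0.0000)
member 6 (3-4): L=6.0174, (cx,cy)=(0.2489,-0.9685)
member 7 (3-5): L=3.4536, (cx,cy)=(0.9512,0.3087)
member 8 (4-5): L=7.1218, (cx,cy)=(0.2509,0.9680)
solve A·x = −loads:
  F[0-1] = -875.0349 N (compression)
  F[0-2] = +23.0069 N (tension)
  F[1-2] = -28.5121 N (compression)
  F[1-3] = -15.3220 N (compression)
  F[2-3] = +28.4463 N (tension)
  F[2-4] = +7.5885 N (tension)
  F[3-4] = -30.4831 N (compression)
  F[3-5] = -0.0000 N (compression)
  F[4-5] = +0.0000 N (tension)
  Rx@0 = +217.5600 N
  Ry@0 = +841.3166 N
  Ry@4 = +29.5234 N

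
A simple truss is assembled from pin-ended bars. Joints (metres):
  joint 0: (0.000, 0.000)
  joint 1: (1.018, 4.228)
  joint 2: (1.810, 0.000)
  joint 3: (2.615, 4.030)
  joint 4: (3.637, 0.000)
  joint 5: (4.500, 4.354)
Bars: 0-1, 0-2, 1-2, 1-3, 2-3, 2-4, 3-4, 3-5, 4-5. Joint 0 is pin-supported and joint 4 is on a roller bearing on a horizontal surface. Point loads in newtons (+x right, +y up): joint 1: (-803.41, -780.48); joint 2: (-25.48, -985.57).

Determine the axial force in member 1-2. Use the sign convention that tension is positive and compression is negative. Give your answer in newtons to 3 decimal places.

N=6 nodes, M=9 members, R=3 reactions → 2N=12, M+R=12
member 0 (0-1): L=4.3488, (cx,cy)=(0.2341,0.9722)
member 1 (0-2): L=1.8100, (cx,cy)=(1.0000,0.0000)
member 2 (1-2): L=4.3015, (cx,cy)=(0.1841,-0.9829)
member 3 (1-3): L=1.6092, (cx,cy)=(0.9924,-0.1230)
member 4 (2-3): L=4.1096, (cx,cy)=(0.1959,0.9806)
member 5 (2-4): L=1.8270, (cx,cy)=(1.0000,0.0000)
member 6 (3-4): L=4.1576, (cx,cy)=(0.2458,-0.9693)
member 7 (3-5): L=1.9126, (cx,cy)=(0.9855,0.1694)
member 8 (4-5): L=4.4387, (cx,cy)=(0.1944,0.9809)
solve A·x = −loads:
  F[0-1] = -2047.9737 N (compression)
  F[0-2] = -349.4879 N (compression)
  F[1-2] = +1219.0922 N (tension)
  F[1-3] = +100.3108 N (tension)
  F[2-3] = -216.8819 N (compression)
  F[2-4] = -57.0653 N (compression)
  F[3-4] = +232.1457 N (tension)
  F[3-5] = +0.0000 N (tension)
  F[4-5] = -0.0000 N (compression)
  Rx@0 = +828.8900 N
  Ry@0 = +1991.0726 N
  Ry@4 = -225.0226 N

1219.092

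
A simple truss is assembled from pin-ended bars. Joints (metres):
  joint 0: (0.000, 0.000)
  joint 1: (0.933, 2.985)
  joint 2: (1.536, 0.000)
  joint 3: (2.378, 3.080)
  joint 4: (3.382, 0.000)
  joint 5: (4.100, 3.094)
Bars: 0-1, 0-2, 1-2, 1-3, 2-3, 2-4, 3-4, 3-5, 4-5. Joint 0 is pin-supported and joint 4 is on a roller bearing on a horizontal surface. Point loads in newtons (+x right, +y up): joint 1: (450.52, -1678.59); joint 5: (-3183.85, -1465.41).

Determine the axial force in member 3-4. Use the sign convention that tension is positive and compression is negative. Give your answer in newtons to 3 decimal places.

1806.700

N=6 nodes, M=9 members, R=3 reactions → 2N=12, M+R=12
member 0 (0-1): L=3.1274, (cx,cy)=(0.2983,0.9545)
member 1 (0-2): L=1.5360, (cx,cy)=(1.0000,0.0000)
member 2 (1-2): L=3.0453, (cx,cy)=(0.1980,-0.9802)
member 3 (1-3): L=1.4481, (cx,cy)=(0.9978,0.0656)
member 4 (2-3): L=3.1930, (cx,cy)=(0.2637,0.9646)
member 5 (2-4): L=1.8460, (cx,cy)=(1.0000,0.0000)
member 6 (3-4): L=3.2395, (cx,cy)=(0.3099,-0.9508)
member 7 (3-5): L=1.7221, (cx,cy)=(1.0000,0.0081)
member 8 (4-5): L=3.1762, (cx,cy)=(0.2261,0.9741)
solve A·x = −loads:
  F[0-1] = -3582.6380 N (compression)
  F[0-2] = -1664.5230 N (compression)
  F[1-2] = +1652.2240 N (tension)
  F[1-3] = -1850.4705 N (compression)
  F[2-3] = -1678.9364 N (compression)
  F[2-4] = -894.6296 N (compression)
  F[3-4] = +1806.7004 N (tension)
  F[3-5] = -2849.2536 N (compression)
  F[4-5] = -1480.5714 N (compression)
  Rx@0 = +2733.3300 N
  Ry@0 = +3419.4950 N
  Ry@4 = -275.4950 N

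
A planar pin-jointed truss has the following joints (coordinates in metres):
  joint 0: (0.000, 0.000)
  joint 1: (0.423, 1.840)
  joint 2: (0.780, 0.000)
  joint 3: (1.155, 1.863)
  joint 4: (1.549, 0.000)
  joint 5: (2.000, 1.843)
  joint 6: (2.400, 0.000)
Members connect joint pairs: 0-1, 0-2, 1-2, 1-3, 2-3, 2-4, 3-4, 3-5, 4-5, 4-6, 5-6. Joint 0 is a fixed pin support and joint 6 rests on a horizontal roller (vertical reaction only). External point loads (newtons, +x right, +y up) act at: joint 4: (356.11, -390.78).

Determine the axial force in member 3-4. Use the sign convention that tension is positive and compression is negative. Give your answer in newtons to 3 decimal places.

144.430

N=7 nodes, M=11 members, R=3 reactions → 2N=14, M+R=14
member 0 (0-1): L=1.8880, (cx,cy)=(0.2240,0.9746)
member 1 (0-2): L=0.7800, (cx,cy)=(1.0000,0.0000)
member 2 (1-2): L=1.8743, (cx,cy)=(0.1905,-0.9817)
member 3 (1-3): L=0.7324, (cx,cy)=(0.9995,0.0314)
member 4 (2-3): L=1.9004, (cx,cy)=(0.1973,0.9803)
member 5 (2-4): L=0.7690, (cx,cy)=(1.0000,0.0000)
member 6 (3-4): L=1.9042, (cx,cy)=(0.2069,-0.9784)
member 7 (3-5): L=0.8452, (cx,cy)=(0.9997,-0.0237)
member 8 (4-5): L=1.8974, (cx,cy)=(0.2377,0.9713)
member 9 (4-6): L=0.8510, (cx,cy)=(1.0000,0.0000)
member 10 (5-6): L=1.8859, (cx,cy)=(0.2121,-0.9772)
solve A·x = −loads:
  F[0-1] = -142.1785 N (compression)
  F[0-2] = +387.9647 N (tension)
  F[1-2] = +139.2794 N (tension)
  F[1-3] = -58.4120 N (compression)
  F[2-3] = -139.4721 N (compression)
  F[2-4] = +442.0153 N (tension)
  F[3-4] = +144.4301 N (tension)
  F[3-5] = -115.8218 N (compression)
  F[4-5] = +256.8364 N (tension)
  F[4-6] = +54.7403 N (tension)
  F[5-6] = -258.0879 N (compression)
  Rx@0 = -356.1100 N
  Ry@0 = +138.5641 N
  Ry@6 = +252.2159 N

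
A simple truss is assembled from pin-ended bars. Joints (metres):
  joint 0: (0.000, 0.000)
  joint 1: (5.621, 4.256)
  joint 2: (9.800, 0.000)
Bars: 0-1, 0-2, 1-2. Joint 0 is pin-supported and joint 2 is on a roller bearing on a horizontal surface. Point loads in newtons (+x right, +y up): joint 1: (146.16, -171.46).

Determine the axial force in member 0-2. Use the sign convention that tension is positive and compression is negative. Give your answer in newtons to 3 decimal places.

158.892

N=3 nodes, M=3 members, R=3 reactions → 2N=6, M+R=6
member 0 (0-1): L=7.0505, (cx,cy)=(0.7973,0.6036)
member 1 (0-2): L=9.8000, (cx,cy)=(1.0000,0.0000)
member 2 (1-2): L=5.9647, (cx,cy)=(0.7006,-0.7135)
solve A·x = −loads:
  F[0-1] = -15.9700 N (compression)
  F[0-2] = +158.8921 N (tension)
  F[1-2] = -226.7870 N (compression)
  Rx@0 = -146.1600 N
  Ry@0 = +9.6402 N
  Ry@2 = +161.8198 N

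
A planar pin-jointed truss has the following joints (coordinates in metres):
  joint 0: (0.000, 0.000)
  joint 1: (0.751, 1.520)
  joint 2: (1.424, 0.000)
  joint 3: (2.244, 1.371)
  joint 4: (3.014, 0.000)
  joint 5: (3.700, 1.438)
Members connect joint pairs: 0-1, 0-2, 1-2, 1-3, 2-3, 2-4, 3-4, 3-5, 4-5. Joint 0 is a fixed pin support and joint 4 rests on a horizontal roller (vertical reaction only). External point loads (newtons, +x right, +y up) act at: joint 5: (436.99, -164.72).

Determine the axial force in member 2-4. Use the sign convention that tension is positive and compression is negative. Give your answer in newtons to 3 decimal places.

34.376

N=6 nodes, M=9 members, R=3 reactions → 2N=12, M+R=12
member 0 (0-1): L=1.6954, (cx,cy)=(0.4430,0.8965)
member 1 (0-2): L=1.4240, (cx,cy)=(1.0000,0.0000)
member 2 (1-2): L=1.6623, (cx,cy)=(0.4049,-0.9144)
member 3 (1-3): L=1.5004, (cx,cy)=(0.9951,-0.0993)
member 4 (2-3): L=1.5975, (cx,cy)=(0.5133,0.8582)
member 5 (2-4): L=1.5900, (cx,cy)=(1.0000,0.0000)
member 6 (3-4): L=1.5724, (cx,cy)=(0.4897,-0.8719)
member 7 (3-5): L=1.4575, (cx,cy)=(0.9989,0.0460)
member 8 (4-5): L=1.5932, (cx,cy)=(0.4306,0.9026)
solve A·x = −loads:
  F[0-1] = +274.3679 N (tension)
  F[0-2] = +315.4555 N (tension)
  F[1-2] = -295.3292 N (compression)
  F[1-3] = +242.2975 N (tension)
  F[2-3] = +314.6589 N (tension)
  F[2-4] = +34.3762 N (tension)
  F[3-4] = -254.3012 N (compression)
  F[3-5] = +527.6997 N (tension)
  F[4-5] = -209.3794 N (compression)
  Rx@0 = -436.9900 N
  Ry@0 = -245.9819 N
  Ry@4 = +410.7019 N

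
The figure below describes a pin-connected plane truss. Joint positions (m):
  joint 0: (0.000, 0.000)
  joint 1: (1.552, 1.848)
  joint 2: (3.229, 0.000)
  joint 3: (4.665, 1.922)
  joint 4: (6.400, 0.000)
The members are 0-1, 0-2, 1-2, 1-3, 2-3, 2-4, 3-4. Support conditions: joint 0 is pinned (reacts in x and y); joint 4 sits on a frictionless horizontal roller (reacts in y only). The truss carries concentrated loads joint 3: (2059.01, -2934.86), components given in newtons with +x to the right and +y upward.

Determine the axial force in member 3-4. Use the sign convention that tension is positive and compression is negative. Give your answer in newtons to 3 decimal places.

N=5 nodes, M=7 members, R=3 reactions → 2N=10, M+R=10
member 0 (0-1): L=2.4133, (cx,cy)=(0.6431,0.7658)
member 1 (0-2): L=3.2290, (cx,cy)=(1.0000,0.0000)
member 2 (1-2): L=2.4955, (cx,cy)=(0.6720,-0.7405)
member 3 (1-3): L=3.1139, (cx,cy)=(0.9997,0.0238)
member 4 (2-3): L=2.3992, (cx,cy)=(0.5985,0.8011)
member 5 (2-4): L=3.1710, (cx,cy)=(1.0000,0.0000)
member 6 (3-4): L=2.5893, (cx,cy)=(0.6701,-0.7423)
solve A·x = −loads:
  F[0-1] = -231.5000 N (compression)
  F[0-2] = +2207.8909 N (tension)
  F[1-2] = +229.6546 N (tension)
  F[1-3] = -303.2978 N (compression)
  F[2-3] = -212.2934 N (compression)
  F[2-4] = +2489.2865 N (tension)
  F[3-4] = -3714.9452 N (compression)
  Rx@0 = -2059.0100 N
  Ry@0 = +177.2758 N
  Ry@4 = +2757.5842 N

-3714.945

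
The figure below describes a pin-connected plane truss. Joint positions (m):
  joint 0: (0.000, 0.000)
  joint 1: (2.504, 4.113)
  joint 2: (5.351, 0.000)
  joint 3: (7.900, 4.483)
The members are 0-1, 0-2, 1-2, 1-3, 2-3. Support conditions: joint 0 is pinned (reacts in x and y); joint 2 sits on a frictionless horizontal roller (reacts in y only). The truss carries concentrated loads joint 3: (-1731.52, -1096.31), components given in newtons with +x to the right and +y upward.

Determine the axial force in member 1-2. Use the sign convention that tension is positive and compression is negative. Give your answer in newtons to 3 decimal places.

1032.963

N=4 nodes, M=5 members, R=3 reactions → 2N=8, M+R=8
member 0 (0-1): L=4.8153, (cx,cy)=(0.5200,0.8542)
member 1 (0-2): L=5.3510, (cx,cy)=(1.0000,0.0000)
member 2 (1-2): L=5.0022, (cx,cy)=(0.5691,-0.8222)
member 3 (1-3): L=5.4087, (cx,cy)=(0.9977,0.0684)
member 4 (2-3): L=5.1570, (cx,cy)=(0.4943,0.8693)
solve A·x = −loads:
  F[0-1] = -1086.9269 N (compression)
  F[0-2] = -1166.3041 N (compression)
  F[1-2] = +1032.9631 N (tension)
  F[1-3] = -1155.8321 N (compression)
  F[2-3] = -1170.1798 N (compression)
  Rx@0 = +1731.5200 N
  Ry@0 = +928.4078 N
  Ry@2 = +167.9022 N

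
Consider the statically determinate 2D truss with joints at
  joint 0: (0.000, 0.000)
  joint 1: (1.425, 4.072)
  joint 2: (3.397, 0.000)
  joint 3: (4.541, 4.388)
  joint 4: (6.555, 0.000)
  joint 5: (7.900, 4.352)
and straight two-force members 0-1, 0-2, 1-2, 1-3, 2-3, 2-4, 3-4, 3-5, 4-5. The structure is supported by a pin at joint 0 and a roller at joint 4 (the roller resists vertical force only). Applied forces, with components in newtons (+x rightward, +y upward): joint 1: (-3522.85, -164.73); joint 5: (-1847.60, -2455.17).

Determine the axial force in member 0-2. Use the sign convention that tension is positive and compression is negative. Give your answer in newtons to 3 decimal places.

-4306.521

N=6 nodes, M=9 members, R=3 reactions → 2N=12, M+R=12
member 0 (0-1): L=4.3141, (cx,cy)=(0.3303,0.9439)
member 1 (0-2): L=3.3970, (cx,cy)=(1.0000,0.0000)
member 2 (1-2): L=4.5244, (cx,cy)=(0.4359,-0.9000)
member 3 (1-3): L=3.1320, (cx,cy)=(0.9949,0.1009)
member 4 (2-3): L=4.5347, (cx,cy)=(0.2523,0.9677)
member 5 (2-4): L=3.1580, (cx,cy)=(1.0000,0.0000)
member 6 (3-4): L=4.8281, (cx,cy)=(0.4171,-0.9088)
member 7 (3-5): L=3.3592, (cx,cy)=(0.9999,-0.0107)
member 8 (4-5): L=4.5551, (cx,cy)=(0.2953,0.9554)
solve A·x = −loads:
  F[0-1] = -3221.0092 N (compression)
  F[0-2] = -4306.5213 N (compression)
  F[1-2] = +3309.4749 N (tension)
  F[1-3] = +1021.6626 N (tension)
  F[2-3] = -3078.1363 N (compression)
  F[2-4] = -2087.5023 N (compression)
  F[3-4] = +3176.7046 N (tension)
  F[3-5] = -1085.2893 N (compression)
  F[4-5] = -2581.9216 N (compression)
  Rx@0 = +5370.4500 N
  Ry@0 = +3040.2230 N
  Ry@4 = -420.3230 N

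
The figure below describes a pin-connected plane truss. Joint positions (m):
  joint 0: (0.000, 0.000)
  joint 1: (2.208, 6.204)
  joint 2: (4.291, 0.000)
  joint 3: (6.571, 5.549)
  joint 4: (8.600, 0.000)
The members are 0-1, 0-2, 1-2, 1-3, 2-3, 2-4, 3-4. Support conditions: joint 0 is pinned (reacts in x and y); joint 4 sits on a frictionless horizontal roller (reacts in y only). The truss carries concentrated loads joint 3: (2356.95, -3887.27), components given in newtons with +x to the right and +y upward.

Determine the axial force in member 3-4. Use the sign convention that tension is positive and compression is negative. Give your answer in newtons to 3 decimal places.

N=5 nodes, M=7 members, R=3 reactions → 2N=10, M+R=10
member 0 (0-1): L=6.5852, (cx,cy)=(0.3353,0.9421)
member 1 (0-2): L=4.2910, (cx,cy)=(1.0000,0.0000)
member 2 (1-2): L=6.5443, (cx,cy)=(0.3183,-0.9480)
member 3 (1-3): L=4.4119, (cx,cy)=(0.9889,-0.1485)
member 4 (2-3): L=5.9992, (cx,cy)=(0.3801,0.9250)
member 5 (2-4): L=4.3090, (cx,cy)=(1.0000,0.0000)
member 6 (3-4): L=5.9083, (cx,cy)=(0.3434,-0.9392)
solve A·x = −loads:
  F[0-1] = +640.7477 N (tension)
  F[0-2] = +2142.1091 N (tension)
  F[1-2] = -706.4015 N (compression)
  F[1-3] = +444.6085 N (tension)
  F[2-3] = +723.9890 N (tension)
  F[2-4] = +1642.1138 N (tension)
  F[3-4] = -4781.7316 N (compression)
  Rx@0 = -2356.9500 N
  Ry@0 = -603.6564 N
  Ry@4 = +4490.9264 N

-4781.732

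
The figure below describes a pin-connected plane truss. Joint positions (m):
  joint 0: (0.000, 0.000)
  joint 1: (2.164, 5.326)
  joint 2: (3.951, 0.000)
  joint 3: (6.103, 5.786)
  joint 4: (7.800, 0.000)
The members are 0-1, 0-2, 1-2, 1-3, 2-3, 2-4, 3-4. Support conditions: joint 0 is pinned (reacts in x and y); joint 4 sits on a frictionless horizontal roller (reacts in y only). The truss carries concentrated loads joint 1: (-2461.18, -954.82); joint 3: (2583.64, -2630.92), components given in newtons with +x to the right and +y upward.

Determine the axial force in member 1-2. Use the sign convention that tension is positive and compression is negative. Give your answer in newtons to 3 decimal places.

314.885

N=5 nodes, M=7 members, R=3 reactions → 2N=10, M+R=10
member 0 (0-1): L=5.7488, (cx,cy)=(0.3764,0.9264)
member 1 (0-2): L=3.9510, (cx,cy)=(1.0000,0.0000)
member 2 (1-2): L=5.6178, (cx,cy)=(0.3181,-0.9481)
member 3 (1-3): L=3.9658, (cx,cy)=(0.9933,0.1160)
member 4 (2-3): L=6.1732, (cx,cy)=(0.3486,0.9373)
member 5 (2-4): L=3.8490, (cx,cy)=(1.0000,0.0000)
member 6 (3-4): L=6.0297, (cx,cy)=(0.2814,-0.9596)
solve A·x = −loads:
  F[0-1] = -1107.8076 N (compression)
  F[0-2] = +539.4650 N (tension)
  F[1-2] = +314.8847 N (tension)
  F[1-3] = +1957.2224 N (tension)
  F[2-3] = -318.5088 N (compression)
  F[2-4] = +750.6613 N (tension)
  F[3-4] = -2667.2259 N (compression)
  Rx@0 = -122.4600 N
  Ry@0 = +1026.3257 N
  Ry@4 = +2559.4143 N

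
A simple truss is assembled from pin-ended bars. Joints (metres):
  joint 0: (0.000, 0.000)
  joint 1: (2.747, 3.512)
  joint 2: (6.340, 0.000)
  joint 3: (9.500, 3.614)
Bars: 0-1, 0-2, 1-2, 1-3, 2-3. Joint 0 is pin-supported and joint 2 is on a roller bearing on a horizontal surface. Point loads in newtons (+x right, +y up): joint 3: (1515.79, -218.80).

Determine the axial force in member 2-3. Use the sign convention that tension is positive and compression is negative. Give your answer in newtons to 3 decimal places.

N=4 nodes, M=5 members, R=3 reactions → 2N=8, M+R=8
member 0 (0-1): L=4.4587, (cx,cy)=(0.6161,0.7877)
member 1 (0-2): L=6.3400, (cx,cy)=(1.0000,0.0000)
member 2 (1-2): L=5.0243, (cx,cy)=(0.7151,-0.6990)
member 3 (1-3): L=6.7538, (cx,cy)=(0.9999,0.0151)
member 4 (2-3): L=4.8007, (cx,cy)=(0.6582,0.7528)
solve A·x = −loads:
  F[0-1] = +1235.4187 N (tension)
  F[0-2] = +754.6528 N (tension)
  F[1-2] = -1354.7540 N (compression)
  F[1-3] = +1730.1485 N (tension)
  F[2-3] = -325.3546 N (compression)
  Rx@0 = -1515.7900 N
  Ry@0 = -973.1030 N
  Ry@2 = +1191.9030 N

-325.355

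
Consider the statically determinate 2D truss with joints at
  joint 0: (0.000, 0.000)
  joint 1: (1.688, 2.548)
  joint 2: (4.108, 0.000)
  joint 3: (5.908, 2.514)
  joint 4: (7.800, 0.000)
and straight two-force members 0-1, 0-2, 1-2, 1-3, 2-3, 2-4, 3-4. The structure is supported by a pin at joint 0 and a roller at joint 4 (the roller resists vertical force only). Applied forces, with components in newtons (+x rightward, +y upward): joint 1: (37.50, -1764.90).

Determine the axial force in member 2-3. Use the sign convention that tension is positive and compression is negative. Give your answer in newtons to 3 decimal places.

N=5 nodes, M=7 members, R=3 reactions → 2N=10, M+R=10
member 0 (0-1): L=3.0564, (cx,cy)=(0.5523,0.8337)
member 1 (0-2): L=4.1080, (cx,cy)=(1.0000,0.0000)
member 2 (1-2): L=3.5141, (cx,cy)=(0.6887,-0.7251)
member 3 (1-3): L=4.2201, (cx,cy)=(1.0000,-0.0081)
member 4 (2-3): L=3.0920, (cx,cy)=(0.5822,0.8131)
member 5 (2-4): L=3.6920, (cx,cy)=(1.0000,0.0000)
member 6 (3-4): L=3.1464, (cx,cy)=(0.6013,-0.7990)
solve A·x = −loads:
  F[0-1] = -1644.2094 N (compression)
  F[0-2] = +945.5668 N (tension)
  F[1-2] = -537.2546 N (compression)
  F[1-3] = -575.5999 N (compression)
  F[2-3] = +479.1119 N (tension)
  F[2-4] = +296.6635 N (tension)
  F[3-4] = -493.3528 N (compression)
  Rx@0 = -37.5000 N
  Ry@0 = +1370.7075 N
  Ry@4 = +394.1925 N

479.112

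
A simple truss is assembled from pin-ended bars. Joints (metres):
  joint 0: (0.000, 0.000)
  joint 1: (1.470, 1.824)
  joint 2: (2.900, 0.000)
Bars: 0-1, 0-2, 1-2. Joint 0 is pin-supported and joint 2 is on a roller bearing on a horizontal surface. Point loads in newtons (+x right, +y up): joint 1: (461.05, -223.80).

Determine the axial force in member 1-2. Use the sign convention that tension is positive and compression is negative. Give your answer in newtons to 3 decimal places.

N=3 nodes, M=3 members, R=3 reactions → 2N=6, M+R=6
member 0 (0-1): L=2.3426, (cx,cy)=(0.6275,0.7786)
member 1 (0-2): L=2.9000, (cx,cy)=(1.0000,0.0000)
member 2 (1-2): L=2.3177, (cx,cy)=(0.6170,-0.7870)
solve A·x = −loads:
  F[0-1] = +230.7020 N (tension)
  F[0-2] = +316.2840 N (tension)
  F[1-2] = -512.6302 N (compression)
  Rx@0 = -461.0500 N
  Ry@0 = -179.6280 N
  Ry@2 = +403.4280 N

-512.630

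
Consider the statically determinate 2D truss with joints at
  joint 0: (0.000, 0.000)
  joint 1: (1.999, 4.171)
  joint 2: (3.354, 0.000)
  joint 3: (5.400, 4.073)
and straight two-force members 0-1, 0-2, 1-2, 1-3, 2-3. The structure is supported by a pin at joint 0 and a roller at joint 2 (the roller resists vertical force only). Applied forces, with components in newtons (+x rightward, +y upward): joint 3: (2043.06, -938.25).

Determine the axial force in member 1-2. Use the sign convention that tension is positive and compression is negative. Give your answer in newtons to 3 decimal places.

-3285.554

N=4 nodes, M=5 members, R=3 reactions → 2N=8, M+R=8
member 0 (0-1): L=4.6253, (cx,cy)=(0.4322,0.9018)
member 1 (0-2): L=3.3540, (cx,cy)=(1.0000,0.0000)
member 2 (1-2): L=4.3856, (cx,cy)=(0.3090,-0.9511)
member 3 (1-3): L=3.4024, (cx,cy)=(0.9996,-0.0288)
member 4 (2-3): L=4.5580, (cx,cy)=(0.4489,0.8936)
solve A·x = −loads:
  F[0-1] = +3385.9398 N (tension)
  F[0-2] = +579.6914 N (tension)
  F[1-2] = -3285.5535 N (compression)
  F[1-3] = +2479.5265 N (tension)
  F[2-3] = -970.0535 N (compression)
  Rx@0 = -2043.0600 N
  Ry@0 = -3053.3819 N
  Ry@2 = +3991.6319 N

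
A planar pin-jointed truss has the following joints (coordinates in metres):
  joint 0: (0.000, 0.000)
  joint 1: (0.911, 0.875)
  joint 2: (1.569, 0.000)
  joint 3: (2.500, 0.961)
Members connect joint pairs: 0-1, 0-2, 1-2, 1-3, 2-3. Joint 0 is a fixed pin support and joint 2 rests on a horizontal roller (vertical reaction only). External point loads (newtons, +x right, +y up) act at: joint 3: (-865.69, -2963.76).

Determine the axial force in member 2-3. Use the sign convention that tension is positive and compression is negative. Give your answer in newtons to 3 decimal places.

-4285.976

N=4 nodes, M=5 members, R=3 reactions → 2N=8, M+R=8
member 0 (0-1): L=1.2631, (cx,cy)=(0.7212,0.6927)
member 1 (0-2): L=1.5690, (cx,cy)=(1.0000,0.0000)
member 2 (1-2): L=1.0948, (cx,cy)=(0.6010,-0.7992)
member 3 (1-3): L=1.5913, (cx,cy)=(0.9985,0.0540)
member 4 (2-3): L=1.3380, (cx,cy)=(0.6958,0.7182)
solve A·x = −loads:
  F[0-1] = +1773.2922 N (tension)
  F[0-2] = -2144.6119 N (compression)
  F[1-2] = -1393.6278 N (compression)
  F[1-3] = +2119.6212 N (tension)
  F[2-3] = -4285.9765 N (compression)
  Rx@0 = +865.6900 N
  Ry@0 = -1228.3827 N
  Ry@2 = +4192.1427 N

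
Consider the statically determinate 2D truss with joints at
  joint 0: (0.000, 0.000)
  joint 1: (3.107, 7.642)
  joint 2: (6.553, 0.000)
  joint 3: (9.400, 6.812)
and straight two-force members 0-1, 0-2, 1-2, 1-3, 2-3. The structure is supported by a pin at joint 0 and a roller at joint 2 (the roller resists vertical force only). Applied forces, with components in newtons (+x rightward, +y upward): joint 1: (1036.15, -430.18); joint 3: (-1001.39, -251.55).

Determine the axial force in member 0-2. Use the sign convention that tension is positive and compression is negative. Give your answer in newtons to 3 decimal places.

14.251

N=4 nodes, M=5 members, R=3 reactions → 2N=8, M+R=8
member 0 (0-1): L=8.2495, (cx,cy)=(0.3766,0.9264)
member 1 (0-2): L=6.5530, (cx,cy)=(1.0000,0.0000)
member 2 (1-2): L=8.3830, (cx,cy)=(0.4111,-0.9116)
member 3 (1-3): L=6.3475, (cx,cy)=(0.9914,-0.1308)
member 4 (2-3): L=7.3830, (cx,cy)=(0.3856,0.9227)
solve A·x = −loads:
  F[0-1] = +54.4526 N (tension)
  F[0-2] = +14.2515 N (tension)
  F[1-2] = -404.3299 N (compression)
  F[1-3] = -856.7904 N (compression)
  F[2-3] = -394.0609 N (compression)
  Rx@0 = -34.7600 N
  Ry@0 = -50.4429 N
  Ry@2 = +732.1729 N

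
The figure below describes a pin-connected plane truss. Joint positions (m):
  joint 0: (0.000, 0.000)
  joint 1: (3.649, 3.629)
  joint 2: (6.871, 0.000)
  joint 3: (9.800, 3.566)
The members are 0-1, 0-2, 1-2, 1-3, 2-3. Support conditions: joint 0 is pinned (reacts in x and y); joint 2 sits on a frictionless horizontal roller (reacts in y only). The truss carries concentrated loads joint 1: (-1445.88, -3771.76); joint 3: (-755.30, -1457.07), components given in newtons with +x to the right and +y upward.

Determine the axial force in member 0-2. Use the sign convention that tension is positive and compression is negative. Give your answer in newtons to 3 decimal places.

N=4 nodes, M=5 members, R=3 reactions → 2N=8, M+R=8
member 0 (0-1): L=5.1463, (cx,cy)=(0.7090,0.7052)
member 1 (0-2): L=6.8710, (cx,cy)=(1.0000,0.0000)
member 2 (1-2): L=4.8529, (cx,cy)=(0.6639,-0.7478)
member 3 (1-3): L=6.1513, (cx,cy)=(0.9999,-0.0102)
member 4 (2-3): L=4.6147, (cx,cy)=(0.6347,0.7727)
solve A·x = −loads:
  F[0-1] = -3266.2177 N (compression)
  F[0-2] = +114.7226 N (tension)
  F[1-2] = -1969.8359 N (compression)
  F[1-3] = +437.8312 N (tension)
  F[2-3] = -1879.7641 N (compression)
  Rx@0 = +2201.1800 N
  Ry@0 = +2303.2093 N
  Ry@2 = +2925.6207 N

114.723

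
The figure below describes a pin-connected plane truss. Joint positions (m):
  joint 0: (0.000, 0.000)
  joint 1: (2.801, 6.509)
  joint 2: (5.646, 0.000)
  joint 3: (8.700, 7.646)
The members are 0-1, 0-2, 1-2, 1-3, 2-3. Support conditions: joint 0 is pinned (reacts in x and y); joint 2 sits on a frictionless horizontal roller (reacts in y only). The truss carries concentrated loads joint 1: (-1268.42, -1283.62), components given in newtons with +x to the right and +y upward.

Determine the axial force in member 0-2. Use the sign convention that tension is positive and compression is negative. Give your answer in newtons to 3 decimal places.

-360.812

N=4 nodes, M=5 members, R=3 reactions → 2N=8, M+R=8
member 0 (0-1): L=7.0861, (cx,cy)=(0.3953,0.9186)
member 1 (0-2): L=5.6460, (cx,cy)=(1.0000,0.0000)
member 2 (1-2): L=7.1036, (cx,cy)=(0.4005,-0.9163)
member 3 (1-3): L=6.0076, (cx,cy)=(0.9819,0.1893)
member 4 (2-3): L=8.2334, (cx,cy)=(0.3709,0.9287)
solve A·x = −loads:
  F[0-1] = -2296.1065 N (compression)
  F[0-2] = -360.8118 N (compression)
  F[1-2] = +900.9005 N (tension)
  F[1-3] = +0.0000 N (tension)
  F[2-3] = +0.0000 N (tension)
  Rx@0 = +1268.4200 N
  Ry@0 = +2109.1117 N
  Ry@2 = -825.4917 N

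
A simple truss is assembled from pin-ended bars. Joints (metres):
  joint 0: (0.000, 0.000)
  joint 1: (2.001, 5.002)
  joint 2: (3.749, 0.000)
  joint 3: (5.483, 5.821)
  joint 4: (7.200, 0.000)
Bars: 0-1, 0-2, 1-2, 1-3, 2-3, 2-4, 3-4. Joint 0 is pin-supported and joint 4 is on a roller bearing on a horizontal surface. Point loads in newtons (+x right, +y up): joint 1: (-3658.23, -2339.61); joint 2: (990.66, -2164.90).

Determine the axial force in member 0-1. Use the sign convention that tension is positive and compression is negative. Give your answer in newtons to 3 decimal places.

N=5 nodes, M=7 members, R=3 reactions → 2N=10, M+R=10
member 0 (0-1): L=5.3874, (cx,cy)=(0.3714,0.9285)
member 1 (0-2): L=3.7490, (cx,cy)=(1.0000,0.0000)
member 2 (1-2): L=5.2986, (cx,cy)=(0.3299,-0.9440)
member 3 (1-3): L=3.5770, (cx,cy)=(0.9734,0.2290)
member 4 (2-3): L=6.0738, (cx,cy)=(0.2855,0.9584)
member 5 (2-4): L=3.4510, (cx,cy)=(1.0000,0.0000)
member 6 (3-4): L=6.0689, (cx,cy)=(0.2829,-0.9591)
solve A·x = −loads:
  F[0-1] = -5674.4217 N (compression)
  F[0-2] = -559.9611 N (compression)
  F[1-2] = +3223.9312 N (tension)
  F[1-3] = +500.3492 N (tension)
  F[2-3] = -916.6976 N (compression)
  F[2-4] = -225.3502 N (compression)
  F[3-4] = +796.5280 N (tension)
  Rx@0 = +2667.5700 N
  Ry@0 = +5268.4957 N
  Ry@4 = -763.9857 N

-5674.422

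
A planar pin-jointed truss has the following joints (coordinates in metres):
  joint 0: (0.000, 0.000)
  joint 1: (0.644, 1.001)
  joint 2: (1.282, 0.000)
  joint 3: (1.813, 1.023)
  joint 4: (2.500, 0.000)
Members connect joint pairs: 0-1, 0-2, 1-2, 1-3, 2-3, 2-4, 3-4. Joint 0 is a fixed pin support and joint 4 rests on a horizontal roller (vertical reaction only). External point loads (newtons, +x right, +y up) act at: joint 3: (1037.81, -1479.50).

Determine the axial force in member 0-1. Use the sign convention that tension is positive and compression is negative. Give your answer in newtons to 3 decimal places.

N=5 nodes, M=7 members, R=3 reactions → 2N=10, M+R=10
member 0 (0-1): L=1.1903, (cx,cy)=(0.5411,0.8410)
member 1 (0-2): L=1.2820, (cx,cy)=(1.0000,0.0000)
member 2 (1-2): L=1.1870, (cx,cy)=(0.5375,-0.8433)
member 3 (1-3): L=1.1692, (cx,cy)=(0.9998,0.0188)
member 4 (2-3): L=1.1526, (cx,cy)=(0.4607,0.8876)
member 5 (2-4): L=1.2180, (cx,cy)=(1.0000,0.0000)
member 6 (3-4): L=1.2323, (cx,cy)=(0.5575,-0.8302)
solve A·x = −loads:
  F[0-1] = +21.5286 N (tension)
  F[0-2] = +1026.1619 N (tension)
  F[1-2] = -20.9587 N (compression)
  F[1-3] = +22.9170 N (tension)
  F[2-3] = +19.9131 N (tension)
  F[2-4] = +1005.7232 N (tension)
  F[3-4] = -1803.9680 N (compression)
  Rx@0 = -1037.8100 N
  Ry@0 = -18.1053 N
  Ry@4 = +1497.6053 N

21.529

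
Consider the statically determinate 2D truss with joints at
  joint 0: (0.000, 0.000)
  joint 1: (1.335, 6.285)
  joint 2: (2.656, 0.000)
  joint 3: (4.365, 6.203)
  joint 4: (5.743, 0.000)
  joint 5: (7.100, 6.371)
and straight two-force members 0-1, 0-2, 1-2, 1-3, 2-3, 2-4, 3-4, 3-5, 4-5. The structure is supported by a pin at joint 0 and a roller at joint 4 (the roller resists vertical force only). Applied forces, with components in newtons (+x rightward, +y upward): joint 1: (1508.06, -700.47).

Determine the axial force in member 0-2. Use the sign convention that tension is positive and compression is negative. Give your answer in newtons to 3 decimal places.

N=6 nodes, M=9 members, R=3 reactions → 2N=12, M+R=12
member 0 (0-1): L=6.4252, (cx,cy)=(0.2078,0.9782)
member 1 (0-2): L=2.6560, (cx,cy)=(1.0000,0.0000)
member 2 (1-2): L=6.4223, (cx,cy)=(0.2057,-0.9786)
member 3 (1-3): L=3.0311, (cx,cy)=(0.9996,-0.0271)
member 4 (2-3): L=6.4341, (cx,cy)=(0.2656,0.9641)
member 5 (2-4): L=3.0870, (cx,cy)=(1.0000,0.0000)
member 6 (3-4): L=6.3542, (cx,cy)=(0.2169,-0.9762)
member 7 (3-5): L=2.7402, (cx,cy)=(0.9981,0.0613)
member 8 (4-5): L=6.5139, (cx,cy)=(0.2083,0.9781)
solve A·x = −loads:
  F[0-1] = +1137.5690 N (tension)
  F[0-2] = +1271.7016 N (tension)
  F[1-2] = -1828.0622 N (compression)
  F[1-3] = -896.0178 N (compression)
  F[2-3] = +1855.6294 N (tension)
  F[2-4] = +402.8064 N (tension)
  F[3-4] = -1857.4164 N (compression)
  F[3-5] = -0.0000 N (compression)
  F[4-5] = -0.0000 N (compression)
  Rx@0 = -1508.0600 N
  Ry@0 = -1112.7434 N
  Ry@4 = +1813.2134 N

1271.702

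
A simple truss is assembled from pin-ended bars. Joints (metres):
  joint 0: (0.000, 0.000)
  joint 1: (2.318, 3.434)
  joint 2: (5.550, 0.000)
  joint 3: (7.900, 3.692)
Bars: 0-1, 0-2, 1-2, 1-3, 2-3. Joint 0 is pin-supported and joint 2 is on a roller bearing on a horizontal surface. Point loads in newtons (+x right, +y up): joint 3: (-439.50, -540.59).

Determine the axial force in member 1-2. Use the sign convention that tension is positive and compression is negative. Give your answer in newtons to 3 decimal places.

N=4 nodes, M=5 members, R=3 reactions → 2N=8, M+R=8
member 0 (0-1): L=4.1431, (cx,cy)=(0.5595,0.8288)
member 1 (0-2): L=5.5500, (cx,cy)=(1.0000,0.0000)
member 2 (1-2): L=4.7157, (cx,cy)=(0.6854,-0.7282)
member 3 (1-3): L=5.5880, (cx,cy)=(0.9989,0.0462)
member 4 (2-3): L=4.3765, (cx,cy)=(0.5370,0.8436)
solve A·x = −loads:
  F[0-1] = -76.5742 N (compression)
  F[0-2] = -396.6582 N (compression)
  F[1-2] = +80.9181 N (tension)
  F[1-3] = -98.4052 N (compression)
  F[2-3] = -635.4236 N (compression)
  Rx@0 = +439.5000 N
  Ry@0 = +63.4680 N
  Ry@2 = +477.1220 N

80.918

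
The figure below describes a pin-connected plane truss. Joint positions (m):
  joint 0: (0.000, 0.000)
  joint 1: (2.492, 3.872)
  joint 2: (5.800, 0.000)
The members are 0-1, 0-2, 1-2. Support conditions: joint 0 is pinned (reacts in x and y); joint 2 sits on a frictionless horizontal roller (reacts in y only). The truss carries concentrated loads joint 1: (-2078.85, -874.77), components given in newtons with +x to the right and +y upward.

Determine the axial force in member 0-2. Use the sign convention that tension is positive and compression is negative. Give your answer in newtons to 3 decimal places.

N=3 nodes, M=3 members, R=3 reactions → 2N=6, M+R=6
member 0 (0-1): L=4.6046, (cx,cy)=(0.5412,0.8409)
member 1 (0-2): L=5.8000, (cx,cy)=(1.0000,0.0000)
member 2 (1-2): L=5.0927, (cx,cy)=(0.6496,-0.7603)
solve A·x = −loads:
  F[0-1] = -2243.7161 N (compression)
  F[0-2] = -864.5586 N (compression)
  F[1-2] = +1330.9879 N (tension)
  Rx@0 = +2078.8500 N
  Ry@0 = +1886.7321 N
  Ry@2 = -1011.9621 N

-864.559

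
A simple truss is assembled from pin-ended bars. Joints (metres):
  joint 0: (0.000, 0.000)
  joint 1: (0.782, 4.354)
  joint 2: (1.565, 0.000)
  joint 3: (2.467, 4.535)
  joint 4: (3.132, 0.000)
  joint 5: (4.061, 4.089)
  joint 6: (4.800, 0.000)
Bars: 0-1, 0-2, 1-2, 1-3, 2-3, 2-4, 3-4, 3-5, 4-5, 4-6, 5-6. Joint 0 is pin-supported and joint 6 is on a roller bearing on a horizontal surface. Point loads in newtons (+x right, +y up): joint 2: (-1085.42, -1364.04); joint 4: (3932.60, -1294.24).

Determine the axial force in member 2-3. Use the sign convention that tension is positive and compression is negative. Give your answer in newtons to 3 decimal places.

N=7 nodes, M=11 members, R=3 reactions → 2N=14, M+R=14
member 0 (0-1): L=4.4237, (cx,cy)=(0.1768,0.9843)
member 1 (0-2): L=1.5650, (cx,cy)=(1.0000,0.0000)
member 2 (1-2): L=4.4238, (cx,cy)=(0.1770,-0.9842)
member 3 (1-3): L=1.6947, (cx,cy)=(0.9943,0.1068)
member 4 (2-3): L=4.6238, (cx,cy)=(0.1951,0.9808)
member 5 (2-4): L=1.5670, (cx,cy)=(1.0000,0.0000)
member 6 (3-4): L=4.5835, (cx,cy)=(0.1451,-0.9894)
member 7 (3-5): L=1.6552, (cx,cy)=(0.9630,-0.2695)
member 8 (4-5): L=4.1932, (cx,cy)=(0.2215,0.9751)
member 9 (4-6): L=1.6680, (cx,cy)=(1.0000,0.0000)
member 10 (5-6): L=4.1552, (cx,cy)=(0.1778,-0.9841)
solve A·x = −loads:
  F[0-1] = -1390.9607 N (compression)
  F[0-2] = +3093.0690 N (tension)
  F[1-2] = +1338.3264 N (tension)
  F[1-3] = -485.5438 N (compression)
  F[2-3] = +47.7611 N (tension)
  F[2-4] = +4406.0495 N (tension)
  F[3-4] = +144.9007 N (tension)
  F[3-5] = -513.4634 N (compression)
  F[4-5] = +1180.2013 N (tension)
  F[4-6] = +233.0002 N (tension)
  F[5-6] = -1310.1112 N (compression)
  Rx@0 = -2847.1800 N
  Ry@0 = +1369.0545 N
  Ry@6 = +1289.2255 N

47.761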